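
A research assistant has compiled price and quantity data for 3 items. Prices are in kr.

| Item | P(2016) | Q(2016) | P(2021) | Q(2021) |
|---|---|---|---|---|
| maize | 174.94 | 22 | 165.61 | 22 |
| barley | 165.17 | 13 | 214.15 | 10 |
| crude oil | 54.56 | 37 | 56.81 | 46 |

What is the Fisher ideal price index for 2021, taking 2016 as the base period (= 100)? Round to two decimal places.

Laspeyres component (base-period weights):
ΣP(2021)Q(2016) = 165.61×22 + 214.15×13 + 56.81×37 = 3643.42 + 2783.95 + 2101.97 = 8529.34
ΣP(2016)Q(2016) = 174.94×22 + 165.17×13 + 54.56×37 = 3848.68 + 2147.21 + 2018.72 = 8014.61
L = 8529.34 / 8014.61 × 100 = 106.4224
Paasche component (current-period weights):
ΣP(2021)Q(2021) = 165.61×22 + 214.15×10 + 56.81×46 = 3643.42 + 2141.5 + 2613.26 = 8398.18
ΣP(2016)Q(2021) = 174.94×22 + 165.17×10 + 54.56×46 = 3848.68 + 1651.7 + 2509.76 = 8010.14
P = 8398.18 / 8010.14 × 100 = 104.8444
Fisher = √(L × P) = √(106.4224 × 104.8444) = 105.6304

105.63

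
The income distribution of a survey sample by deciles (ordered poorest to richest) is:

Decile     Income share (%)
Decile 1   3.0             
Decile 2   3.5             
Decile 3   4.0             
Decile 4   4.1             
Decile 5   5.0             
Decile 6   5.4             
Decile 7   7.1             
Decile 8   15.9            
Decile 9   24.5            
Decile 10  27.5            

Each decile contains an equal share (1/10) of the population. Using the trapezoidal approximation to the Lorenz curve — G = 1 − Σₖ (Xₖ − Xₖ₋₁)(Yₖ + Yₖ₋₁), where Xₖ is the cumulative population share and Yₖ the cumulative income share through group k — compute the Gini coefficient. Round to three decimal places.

0.436

Cumulative income shares Yₖ: 0.0300, 0.0650, 0.1050, 0.1460, 0.1960, 0.2500, 0.3210, 0.4800, 0.7250, 1.0000
Σ (Xₖ−Xₖ₋₁)(Yₖ+Yₖ₋₁) = (1/10)(0.0300+0.0000) + (1/10)(0.0650+0.0300) + (1/10)(0.1050+0.0650) + (1/10)(0.1460+0.1050) + (1/10)(0.1960+0.1460) + (1/10)(0.2500+0.1960) + (1/10)(0.3210+0.2500) + (1/10)(0.4800+0.3210) + (1/10)(0.7250+0.4800) + (1/10)(1.0000+0.7250)
  = 0.0030 + 0.0095 + 0.0170 + 0.0251 + 0.0342 + 0.0446 + 0.0571 + 0.0801 + 0.1205 + 0.1725 = 0.5636
G = 1 − 0.5636 = 0.4364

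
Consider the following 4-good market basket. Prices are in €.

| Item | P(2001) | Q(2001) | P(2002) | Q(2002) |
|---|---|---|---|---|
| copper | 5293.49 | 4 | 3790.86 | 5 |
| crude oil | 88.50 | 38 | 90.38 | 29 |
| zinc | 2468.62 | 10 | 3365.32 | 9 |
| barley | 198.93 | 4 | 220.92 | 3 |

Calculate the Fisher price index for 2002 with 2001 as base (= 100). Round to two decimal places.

Laspeyres component (base-period weights):
ΣP(2002)Q(2001) = 3790.86×4 + 90.38×38 + 3365.32×10 + 220.92×4 = 15163.44 + 3434.44 + 33653.2 + 883.68 = 53134.76
ΣP(2001)Q(2001) = 5293.49×4 + 88.50×38 + 2468.62×10 + 198.93×4 = 21173.96 + 3363 + 24686.2 + 795.72 = 50018.88
L = 53134.76 / 50018.88 × 100 = 106.2294
Paasche component (current-period weights):
ΣP(2002)Q(2002) = 3790.86×5 + 90.38×29 + 3365.32×9 + 220.92×3 = 18954.3 + 2621.02 + 30287.88 + 662.76 = 52525.96
ΣP(2001)Q(2002) = 5293.49×5 + 88.50×29 + 2468.62×9 + 198.93×3 = 26467.45 + 2566.5 + 22217.58 + 596.79 = 51848.32
P = 52525.96 / 51848.32 × 100 = 101.3070
Fisher = √(L × P) = √(106.2294 × 101.3070) = 103.7390

103.74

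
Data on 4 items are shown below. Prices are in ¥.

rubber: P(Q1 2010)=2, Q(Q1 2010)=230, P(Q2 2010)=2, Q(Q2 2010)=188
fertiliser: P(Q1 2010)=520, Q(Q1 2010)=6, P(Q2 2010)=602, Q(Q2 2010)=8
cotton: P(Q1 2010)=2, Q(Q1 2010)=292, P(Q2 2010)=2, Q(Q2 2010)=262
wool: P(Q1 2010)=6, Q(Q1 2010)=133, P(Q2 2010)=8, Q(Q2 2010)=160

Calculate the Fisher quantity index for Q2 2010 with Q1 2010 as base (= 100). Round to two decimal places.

Laspeyres component (base-period weights):
ΣP(Q1 2010)Q(Q2 2010) = 2×188 + 520×8 + 2×262 + 6×160 = 376 + 4160 + 524 + 960 = 6020
ΣP(Q1 2010)Q(Q1 2010) = 2×230 + 520×6 + 2×292 + 6×133 = 460 + 3120 + 584 + 798 = 4962
L = 6020 / 4962 × 100 = 121.3220
Paasche component (current-period weights):
ΣP(Q2 2010)Q(Q2 2010) = 2×188 + 602×8 + 2×262 + 8×160 = 376 + 4816 + 524 + 1280 = 6996
ΣP(Q2 2010)Q(Q1 2010) = 2×230 + 602×6 + 2×292 + 8×133 = 460 + 3612 + 584 + 1064 = 5720
P = 6996 / 5720 × 100 = 122.3077
Fisher = √(L × P) = √(121.3220 × 122.3077) = 121.8139

121.81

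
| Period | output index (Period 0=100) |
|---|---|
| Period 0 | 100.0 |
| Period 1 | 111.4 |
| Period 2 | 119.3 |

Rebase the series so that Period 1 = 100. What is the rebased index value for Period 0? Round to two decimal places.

Rebased(Period 0) = 100.0 / 111.4 × 100 = 89.7666

89.77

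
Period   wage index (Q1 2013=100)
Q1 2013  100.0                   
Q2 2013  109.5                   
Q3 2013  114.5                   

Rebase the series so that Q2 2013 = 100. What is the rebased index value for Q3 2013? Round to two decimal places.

104.57

Rebased(Q3 2013) = 114.5 / 109.5 × 100 = 104.5662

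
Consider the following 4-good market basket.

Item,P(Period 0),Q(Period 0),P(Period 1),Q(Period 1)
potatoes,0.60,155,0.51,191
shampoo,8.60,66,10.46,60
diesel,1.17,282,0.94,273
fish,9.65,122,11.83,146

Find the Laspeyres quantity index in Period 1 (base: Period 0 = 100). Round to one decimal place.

108.8

Laspeyres quantity index uses base-period prices as weights.
ΣP(Period 0)·Q(Period 1) = 0.60×191 + 8.60×60 + 1.17×273 + 9.65×146 = 114.6 + 516 + 319.41 + 1408.9 = 2358.91
ΣP(Period 0)·Q(Period 0) = 0.60×155 + 8.60×66 + 1.17×282 + 9.65×122 = 93 + 567.6 + 329.94 + 1177.3 = 2167.84
Index = 2358.91 / 2167.84 × 100 = 108.8138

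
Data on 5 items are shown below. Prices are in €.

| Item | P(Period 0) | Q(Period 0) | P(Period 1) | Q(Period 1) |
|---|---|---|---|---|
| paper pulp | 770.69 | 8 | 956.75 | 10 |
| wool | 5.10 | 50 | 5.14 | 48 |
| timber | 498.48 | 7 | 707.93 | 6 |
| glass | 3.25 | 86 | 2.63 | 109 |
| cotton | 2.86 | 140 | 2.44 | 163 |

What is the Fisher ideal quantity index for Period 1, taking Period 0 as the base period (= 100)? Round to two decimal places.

Laspeyres component (base-period weights):
ΣP(Period 0)Q(Period 1) = 770.69×10 + 5.10×48 + 498.48×6 + 3.25×109 + 2.86×163 = 7706.9 + 244.8 + 2990.88 + 354.25 + 466.18 = 11763.01
ΣP(Period 0)Q(Period 0) = 770.69×8 + 5.10×50 + 498.48×7 + 3.25×86 + 2.86×140 = 6165.52 + 255 + 3489.36 + 279.5 + 400.4 = 10589.78
L = 11763.01 / 10589.78 × 100 = 111.0789
Paasche component (current-period weights):
ΣP(Period 1)Q(Period 1) = 956.75×10 + 5.14×48 + 707.93×6 + 2.63×109 + 2.44×163 = 9567.5 + 246.72 + 4247.58 + 286.67 + 397.72 = 14746.19
ΣP(Period 1)Q(Period 0) = 956.75×8 + 5.14×50 + 707.93×7 + 2.63×86 + 2.44×140 = 7654 + 257 + 4955.51 + 226.18 + 341.6 = 13434.29
P = 14746.19 / 13434.29 × 100 = 109.7653
Fisher = √(L × P) = √(111.0789 × 109.7653) = 110.4201

110.42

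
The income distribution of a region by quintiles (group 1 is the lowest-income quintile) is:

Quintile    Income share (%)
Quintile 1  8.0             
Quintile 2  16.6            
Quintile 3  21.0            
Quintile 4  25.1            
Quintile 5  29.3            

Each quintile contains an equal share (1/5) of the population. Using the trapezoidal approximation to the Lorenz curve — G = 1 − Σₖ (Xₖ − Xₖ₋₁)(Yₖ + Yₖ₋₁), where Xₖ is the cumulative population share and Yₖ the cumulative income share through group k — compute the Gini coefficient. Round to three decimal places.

0.204

Cumulative income shares Yₖ: 0.0800, 0.2460, 0.4560, 0.7070, 1.0000
Σ (Xₖ−Xₖ₋₁)(Yₖ+Yₖ₋₁) = (1/5)(0.0800+0.0000) + (1/5)(0.2460+0.0800) + (1/5)(0.4560+0.2460) + (1/5)(0.7070+0.4560) + (1/5)(1.0000+0.7070)
  = 0.0160 + 0.0652 + 0.1404 + 0.2326 + 0.3414 = 0.7956
G = 1 − 0.7956 = 0.2044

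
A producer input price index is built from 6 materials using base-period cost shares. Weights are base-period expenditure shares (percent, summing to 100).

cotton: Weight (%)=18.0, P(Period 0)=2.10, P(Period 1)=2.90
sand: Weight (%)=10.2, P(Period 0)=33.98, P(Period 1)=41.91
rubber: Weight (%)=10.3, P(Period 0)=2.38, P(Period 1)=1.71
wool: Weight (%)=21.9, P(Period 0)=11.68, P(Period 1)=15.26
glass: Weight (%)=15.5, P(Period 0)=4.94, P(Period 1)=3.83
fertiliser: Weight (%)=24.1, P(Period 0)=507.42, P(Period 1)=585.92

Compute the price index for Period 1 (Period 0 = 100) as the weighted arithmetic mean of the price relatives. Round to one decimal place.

cotton: 18.0 × (2.90/2.10) = 18.0 × 1.380952 = 24.8571
sand: 10.2 × (41.91/33.98) = 10.2 × 1.233373 = 12.5804
rubber: 10.3 × (1.71/2.38) = 10.3 × 0.718487 = 7.4004
wool: 21.9 × (15.26/11.68) = 21.9 × 1.306507 = 28.6125
glass: 15.5 × (3.83/4.94) = 15.5 × 0.775304 = 12.0172
fertiliser: 24.1 × (585.92/507.42) = 24.1 × 1.154704 = 27.8284
Index = Σ wᵢ·(p₁ᵢ/p₀ᵢ) = 24.8571 + 12.5804 + 7.4004 + 28.6125 + 12.0172 + 27.8284 = 113.2960

113.3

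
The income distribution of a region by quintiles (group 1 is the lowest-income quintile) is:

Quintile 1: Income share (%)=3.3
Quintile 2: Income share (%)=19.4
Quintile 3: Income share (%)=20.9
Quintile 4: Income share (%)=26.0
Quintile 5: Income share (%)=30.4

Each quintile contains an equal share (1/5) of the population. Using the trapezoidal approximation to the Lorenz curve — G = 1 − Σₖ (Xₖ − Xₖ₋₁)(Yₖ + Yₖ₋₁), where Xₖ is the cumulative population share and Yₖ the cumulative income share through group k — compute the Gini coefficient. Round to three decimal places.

Cumulative income shares Yₖ: 0.0330, 0.2270, 0.4360, 0.6960, 1.0000
Σ (Xₖ−Xₖ₋₁)(Yₖ+Yₖ₋₁) = (1/5)(0.0330+0.0000) + (1/5)(0.2270+0.0330) + (1/5)(0.4360+0.2270) + (1/5)(0.6960+0.4360) + (1/5)(1.0000+0.6960)
  = 0.0066 + 0.0520 + 0.1326 + 0.2264 + 0.3392 = 0.7568
G = 1 − 0.7568 = 0.2432

0.243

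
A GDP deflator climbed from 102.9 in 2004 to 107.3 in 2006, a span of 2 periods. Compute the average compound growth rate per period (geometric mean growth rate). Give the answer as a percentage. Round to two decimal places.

Growth factor = (107.3/102.9)^(1/2) = (1.042760)^(1/2) = 1.021156
Growth rate = 1.021156 − 1 = 0.021156 = 2.1156%

2.12%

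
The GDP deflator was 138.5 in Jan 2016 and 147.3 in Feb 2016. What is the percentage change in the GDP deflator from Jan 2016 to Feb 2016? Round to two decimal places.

6.35%

Change = (147.3 − 138.5) / 138.5 × 100
       = 8.8 / 138.5 × 100 = 6.3538%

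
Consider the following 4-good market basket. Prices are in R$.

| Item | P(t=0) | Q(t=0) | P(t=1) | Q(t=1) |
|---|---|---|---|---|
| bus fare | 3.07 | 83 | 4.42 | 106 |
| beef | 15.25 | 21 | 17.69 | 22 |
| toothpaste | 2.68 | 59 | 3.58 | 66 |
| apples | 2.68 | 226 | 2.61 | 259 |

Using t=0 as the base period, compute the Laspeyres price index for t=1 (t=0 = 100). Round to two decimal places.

Laspeyres price index uses base-period quantities as weights.
ΣP(t=1)·Q(t=0) = 4.42×83 + 17.69×21 + 3.58×59 + 2.61×226 = 366.86 + 371.49 + 211.22 + 589.86 = 1539.43
ΣP(t=0)·Q(t=0) = 3.07×83 + 15.25×21 + 2.68×59 + 2.68×226 = 254.81 + 320.25 + 158.12 + 605.68 = 1338.86
Index = 1539.43 / 1338.86 × 100 = 114.9807

114.98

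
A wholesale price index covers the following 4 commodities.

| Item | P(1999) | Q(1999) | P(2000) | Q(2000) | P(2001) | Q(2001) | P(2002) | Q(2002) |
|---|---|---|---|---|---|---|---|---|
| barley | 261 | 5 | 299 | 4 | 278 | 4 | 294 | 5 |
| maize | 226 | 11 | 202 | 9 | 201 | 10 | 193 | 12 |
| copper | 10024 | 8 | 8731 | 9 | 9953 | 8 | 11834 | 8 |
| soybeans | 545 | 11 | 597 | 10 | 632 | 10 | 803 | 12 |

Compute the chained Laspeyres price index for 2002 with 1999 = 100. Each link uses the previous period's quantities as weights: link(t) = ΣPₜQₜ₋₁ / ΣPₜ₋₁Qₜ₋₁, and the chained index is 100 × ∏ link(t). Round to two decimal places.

119.40

Link 1999→2000:
ΣP(2000)Q(1999) = 299×5 + 202×11 + 8731×8 + 597×11 = 1495 + 2222 + 69848 + 6567 = 80132
ΣP(1999)Q(1999) = 261×5 + 226×11 + 10024×8 + 545×11 = 1305 + 2486 + 80192 + 5995 = 89978
link = 80132/89978 = 0.890573
Link 2000→2001:
ΣP(2001)Q(2000) = 278×4 + 201×9 + 9953×9 + 632×10 = 1112 + 1809 + 89577 + 6320 = 98818
ΣP(2000)Q(2000) = 299×4 + 202×9 + 8731×9 + 597×10 = 1196 + 1818 + 78579 + 5970 = 87563
link = 98818/87563 = 1.128536
Link 2001→2002:
ΣP(2002)Q(2001) = 294×4 + 193×10 + 11834×8 + 803×10 = 1176 + 1930 + 94672 + 8030 = 105808
ΣP(2001)Q(2001) = 278×4 + 201×10 + 9953×8 + 632×10 = 1112 + 2010 + 79624 + 6320 = 89066
link = 105808/89066 = 1.187973
Chained index = 100 × 0.890573 × 1.128536 × 1.187973 = 119.3965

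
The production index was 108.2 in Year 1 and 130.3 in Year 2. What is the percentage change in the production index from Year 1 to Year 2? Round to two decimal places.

20.43%

Change = (130.3 − 108.2) / 108.2 × 100
       = 22.1 / 108.2 × 100 = 20.4251%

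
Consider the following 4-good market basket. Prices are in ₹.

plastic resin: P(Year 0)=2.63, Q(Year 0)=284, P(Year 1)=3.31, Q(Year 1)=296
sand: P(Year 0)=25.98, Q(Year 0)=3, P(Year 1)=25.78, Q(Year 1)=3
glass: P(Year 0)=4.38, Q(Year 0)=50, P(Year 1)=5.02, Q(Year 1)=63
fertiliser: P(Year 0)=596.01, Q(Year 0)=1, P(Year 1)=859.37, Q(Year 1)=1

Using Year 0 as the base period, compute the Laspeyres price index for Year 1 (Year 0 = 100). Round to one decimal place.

129.8

Laspeyres price index uses base-period quantities as weights.
ΣP(Year 1)·Q(Year 0) = 3.31×284 + 25.78×3 + 5.02×50 + 859.37×1 = 940.04 + 77.34 + 251 + 859.37 = 2127.75
ΣP(Year 0)·Q(Year 0) = 2.63×284 + 25.98×3 + 4.38×50 + 596.01×1 = 746.92 + 77.94 + 219 + 596.01 = 1639.87
Index = 2127.75 / 1639.87 × 100 = 129.7511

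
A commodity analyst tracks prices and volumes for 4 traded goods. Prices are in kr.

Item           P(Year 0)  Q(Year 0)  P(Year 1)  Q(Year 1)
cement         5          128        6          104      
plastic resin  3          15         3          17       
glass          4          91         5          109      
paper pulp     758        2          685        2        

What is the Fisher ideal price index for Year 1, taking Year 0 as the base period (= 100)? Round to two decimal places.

Laspeyres component (base-period weights):
ΣP(Year 1)Q(Year 0) = 6×128 + 3×15 + 5×91 + 685×2 = 768 + 45 + 455 + 1370 = 2638
ΣP(Year 0)Q(Year 0) = 5×128 + 3×15 + 4×91 + 758×2 = 640 + 45 + 364 + 1516 = 2565
L = 2638 / 2565 × 100 = 102.8460
Paasche component (current-period weights):
ΣP(Year 1)Q(Year 1) = 6×104 + 3×17 + 5×109 + 685×2 = 624 + 51 + 545 + 1370 = 2590
ΣP(Year 0)Q(Year 1) = 5×104 + 3×17 + 4×109 + 758×2 = 520 + 51 + 436 + 1516 = 2523
P = 2590 / 2523 × 100 = 102.6556
Fisher = √(L × P) = √(102.8460 × 102.6556) = 102.7507

102.75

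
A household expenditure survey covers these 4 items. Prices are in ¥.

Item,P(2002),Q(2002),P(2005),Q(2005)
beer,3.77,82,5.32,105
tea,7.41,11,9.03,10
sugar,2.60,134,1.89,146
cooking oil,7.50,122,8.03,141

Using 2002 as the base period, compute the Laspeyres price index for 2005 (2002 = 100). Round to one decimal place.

106.9

Laspeyres price index uses base-period quantities as weights.
ΣP(2005)·Q(2002) = 5.32×82 + 9.03×11 + 1.89×134 + 8.03×122 = 436.24 + 99.33 + 253.26 + 979.66 = 1768.49
ΣP(2002)·Q(2002) = 3.77×82 + 7.41×11 + 2.60×134 + 7.50×122 = 309.14 + 81.51 + 348.4 + 915 = 1654.05
Index = 1768.49 / 1654.05 × 100 = 106.9188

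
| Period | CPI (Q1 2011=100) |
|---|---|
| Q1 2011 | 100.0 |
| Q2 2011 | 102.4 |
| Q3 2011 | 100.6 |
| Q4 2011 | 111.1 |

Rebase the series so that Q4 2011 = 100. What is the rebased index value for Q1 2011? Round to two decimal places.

Rebased(Q1 2011) = 100.0 / 111.1 × 100 = 90.0090

90.01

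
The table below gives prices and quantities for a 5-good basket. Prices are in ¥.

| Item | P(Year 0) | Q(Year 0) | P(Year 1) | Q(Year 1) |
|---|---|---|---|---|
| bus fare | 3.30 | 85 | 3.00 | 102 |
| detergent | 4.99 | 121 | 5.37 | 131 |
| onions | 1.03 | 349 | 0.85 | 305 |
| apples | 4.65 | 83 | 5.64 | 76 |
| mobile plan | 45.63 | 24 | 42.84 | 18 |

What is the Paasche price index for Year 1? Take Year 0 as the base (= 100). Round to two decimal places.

99.57

Paasche price index uses current-period quantities as weights.
ΣP(Year 1)·Q(Year 1) = 3.00×102 + 5.37×131 + 0.85×305 + 5.64×76 + 42.84×18 = 306 + 703.47 + 259.25 + 428.64 + 771.12 = 2468.48
ΣP(Year 0)·Q(Year 1) = 3.30×102 + 4.99×131 + 1.03×305 + 4.65×76 + 45.63×18 = 336.6 + 653.69 + 314.15 + 353.4 + 821.34 = 2479.18
Index = 2468.48 / 2479.18 × 100 = 99.5684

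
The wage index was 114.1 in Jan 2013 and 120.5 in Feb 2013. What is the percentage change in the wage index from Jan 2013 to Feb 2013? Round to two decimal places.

5.61%

Change = (120.5 − 114.1) / 114.1 × 100
       = 6.4 / 114.1 × 100 = 5.6091%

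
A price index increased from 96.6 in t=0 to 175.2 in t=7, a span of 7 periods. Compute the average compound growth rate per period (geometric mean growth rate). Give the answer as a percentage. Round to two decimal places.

Growth factor = (175.2/96.6)^(1/7) = (1.813665)^(1/7) = 1.088771
Growth rate = 1.088771 − 1 = 0.088771 = 8.8771%

8.88%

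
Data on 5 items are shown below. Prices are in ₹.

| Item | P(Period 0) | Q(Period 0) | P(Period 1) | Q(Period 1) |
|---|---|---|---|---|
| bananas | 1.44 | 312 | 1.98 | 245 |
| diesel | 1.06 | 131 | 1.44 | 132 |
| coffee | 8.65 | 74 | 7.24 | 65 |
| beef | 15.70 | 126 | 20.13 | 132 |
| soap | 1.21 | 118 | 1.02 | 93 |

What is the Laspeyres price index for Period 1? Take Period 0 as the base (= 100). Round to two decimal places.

Laspeyres price index uses base-period quantities as weights.
ΣP(Period 1)·Q(Period 0) = 1.98×312 + 1.44×131 + 7.24×74 + 20.13×126 + 1.02×118 = 617.76 + 188.64 + 535.76 + 2536.38 + 120.36 = 3998.9
ΣP(Period 0)·Q(Period 0) = 1.44×312 + 1.06×131 + 8.65×74 + 15.70×126 + 1.21×118 = 449.28 + 138.86 + 640.1 + 1978.2 + 142.78 = 3349.22
Index = 3998.9 / 3349.22 × 100 = 119.3979

119.40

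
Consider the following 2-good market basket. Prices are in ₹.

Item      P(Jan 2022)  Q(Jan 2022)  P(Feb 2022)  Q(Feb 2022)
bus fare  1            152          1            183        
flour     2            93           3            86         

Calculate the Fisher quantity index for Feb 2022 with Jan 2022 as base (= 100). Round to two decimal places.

Laspeyres component (base-period weights):
ΣP(Jan 2022)Q(Feb 2022) = 1×183 + 2×86 = 183 + 172 = 355
ΣP(Jan 2022)Q(Jan 2022) = 1×152 + 2×93 = 152 + 186 = 338
L = 355 / 338 × 100 = 105.0296
Paasche component (current-period weights):
ΣP(Feb 2022)Q(Feb 2022) = 1×183 + 3×86 = 183 + 258 = 441
ΣP(Feb 2022)Q(Jan 2022) = 1×152 + 3×93 = 152 + 279 = 431
P = 441 / 431 × 100 = 102.3202
Fisher = √(L × P) = √(105.0296 × 102.3202) = 103.6660

103.67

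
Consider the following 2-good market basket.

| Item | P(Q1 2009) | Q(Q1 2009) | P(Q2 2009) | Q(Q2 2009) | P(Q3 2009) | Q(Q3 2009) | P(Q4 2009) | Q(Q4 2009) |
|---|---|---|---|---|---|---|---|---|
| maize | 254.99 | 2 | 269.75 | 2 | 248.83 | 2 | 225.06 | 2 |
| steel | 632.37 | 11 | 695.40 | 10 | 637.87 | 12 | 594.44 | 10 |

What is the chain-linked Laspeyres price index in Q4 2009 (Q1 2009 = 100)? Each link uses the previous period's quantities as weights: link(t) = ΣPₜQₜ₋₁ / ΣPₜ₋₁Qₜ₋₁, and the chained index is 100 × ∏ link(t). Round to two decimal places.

93.63

Link Q1 2009→Q2 2009:
ΣP(Q2 2009)Q(Q1 2009) = 269.75×2 + 695.40×11 = 539.5 + 7649.4 = 8188.9
ΣP(Q1 2009)Q(Q1 2009) = 254.99×2 + 632.37×11 = 509.98 + 6956.07 = 7466.05
link = 8188.9/7466.05 = 1.096818
Link Q2 2009→Q3 2009:
ΣP(Q3 2009)Q(Q2 2009) = 248.83×2 + 637.87×10 = 497.66 + 6378.7 = 6876.36
ΣP(Q2 2009)Q(Q2 2009) = 269.75×2 + 695.40×10 = 539.5 + 6954 = 7493.5
link = 6876.36/7493.5 = 0.917643
Link Q3 2009→Q4 2009:
ΣP(Q4 2009)Q(Q3 2009) = 225.06×2 + 594.44×12 = 450.12 + 7133.28 = 7583.4
ΣP(Q3 2009)Q(Q3 2009) = 248.83×2 + 637.87×12 = 497.66 + 7654.44 = 8152.1
link = 7583.4/8152.1 = 0.930239
Chained index = 100 × 1.096818 × 0.917643 × 0.930239 = 93.6274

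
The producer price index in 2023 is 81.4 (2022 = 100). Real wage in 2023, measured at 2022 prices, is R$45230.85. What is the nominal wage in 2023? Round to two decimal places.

Nominal = Real × (Index/100) = 45230.85 × (81.4/100)
        = 45230.85 × 0.814 = 36817.9119

36817.91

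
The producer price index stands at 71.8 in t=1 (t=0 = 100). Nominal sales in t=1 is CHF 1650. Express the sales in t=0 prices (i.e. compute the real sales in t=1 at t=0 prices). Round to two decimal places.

Real = Nominal ÷ (Index/100) = 1650 ÷ (71.8/100)
     = 1650 ÷ 0.718 = 2298.0501

2298.05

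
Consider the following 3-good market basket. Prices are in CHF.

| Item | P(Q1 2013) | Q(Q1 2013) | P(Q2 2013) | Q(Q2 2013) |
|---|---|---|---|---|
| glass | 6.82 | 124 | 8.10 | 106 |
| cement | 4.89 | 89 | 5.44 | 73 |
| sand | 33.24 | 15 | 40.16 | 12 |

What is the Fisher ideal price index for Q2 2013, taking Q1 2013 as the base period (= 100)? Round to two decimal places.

117.50

Laspeyres component (base-period weights):
ΣP(Q2 2013)Q(Q1 2013) = 8.10×124 + 5.44×89 + 40.16×15 = 1004.4 + 484.16 + 602.4 = 2090.96
ΣP(Q1 2013)Q(Q1 2013) = 6.82×124 + 4.89×89 + 33.24×15 = 845.68 + 435.21 + 498.6 = 1779.49
L = 2090.96 / 1779.49 × 100 = 117.5033
Paasche component (current-period weights):
ΣP(Q2 2013)Q(Q2 2013) = 8.10×106 + 5.44×73 + 40.16×12 = 858.6 + 397.12 + 481.92 = 1737.64
ΣP(Q1 2013)Q(Q2 2013) = 6.82×106 + 4.89×73 + 33.24×12 = 722.92 + 356.97 + 398.88 = 1478.77
P = 1737.64 / 1478.77 × 100 = 117.5058
Fisher = √(L × P) = √(117.5033 × 117.5058) = 117.5045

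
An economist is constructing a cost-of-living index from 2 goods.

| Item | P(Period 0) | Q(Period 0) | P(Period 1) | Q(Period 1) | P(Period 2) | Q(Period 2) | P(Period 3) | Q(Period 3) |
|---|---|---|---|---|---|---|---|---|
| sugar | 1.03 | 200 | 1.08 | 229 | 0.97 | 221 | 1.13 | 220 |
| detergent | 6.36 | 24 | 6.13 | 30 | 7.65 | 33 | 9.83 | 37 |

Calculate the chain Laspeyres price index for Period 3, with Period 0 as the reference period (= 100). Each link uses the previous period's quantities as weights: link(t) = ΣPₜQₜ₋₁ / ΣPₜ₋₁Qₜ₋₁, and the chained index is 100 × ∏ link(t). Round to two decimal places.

Link Period 0→Period 1:
ΣP(Period 1)Q(Period 0) = 1.08×200 + 6.13×24 = 216 + 147.12 = 363.12
ΣP(Period 0)Q(Period 0) = 1.03×200 + 6.36×24 = 206 + 152.64 = 358.64
link = 363.12/358.64 = 1.012492
Link Period 1→Period 2:
ΣP(Period 2)Q(Period 1) = 0.97×229 + 7.65×30 = 222.13 + 229.5 = 451.63
ΣP(Period 1)Q(Period 1) = 1.08×229 + 6.13×30 = 247.32 + 183.9 = 431.22
link = 451.63/431.22 = 1.047331
Link Period 2→Period 3:
ΣP(Period 3)Q(Period 2) = 1.13×221 + 9.83×33 = 249.73 + 324.39 = 574.12
ΣP(Period 2)Q(Period 2) = 0.97×221 + 7.65×33 = 214.37 + 252.45 = 466.82
link = 574.12/466.82 = 1.229853
Chained index = 100 × 1.012492 × 1.047331 × 1.229853 = 130.4153

130.42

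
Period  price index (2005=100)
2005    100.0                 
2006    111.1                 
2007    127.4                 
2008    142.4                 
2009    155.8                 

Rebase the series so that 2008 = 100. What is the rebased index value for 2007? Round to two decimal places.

Rebased(2007) = 127.4 / 142.4 × 100 = 89.4663

89.47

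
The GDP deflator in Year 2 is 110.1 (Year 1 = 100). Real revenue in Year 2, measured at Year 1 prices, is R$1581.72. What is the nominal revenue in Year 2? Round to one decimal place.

Nominal = Real × (Index/100) = 1581.72 × (110.1/100)
        = 1581.72 × 1.101 = 1741.4737

1741.5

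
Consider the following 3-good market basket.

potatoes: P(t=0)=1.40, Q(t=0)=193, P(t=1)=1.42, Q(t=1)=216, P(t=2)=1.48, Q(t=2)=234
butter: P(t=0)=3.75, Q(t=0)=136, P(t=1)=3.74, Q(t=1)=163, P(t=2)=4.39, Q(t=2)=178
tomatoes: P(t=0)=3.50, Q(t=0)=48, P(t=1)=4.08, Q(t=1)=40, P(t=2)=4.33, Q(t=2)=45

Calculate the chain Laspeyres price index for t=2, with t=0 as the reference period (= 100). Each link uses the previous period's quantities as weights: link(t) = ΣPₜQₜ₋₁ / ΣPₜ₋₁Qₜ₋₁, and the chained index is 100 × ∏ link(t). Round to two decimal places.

115.52

Link t=0→t=1:
ΣP(t=1)Q(t=0) = 1.42×193 + 3.74×136 + 4.08×48 = 274.06 + 508.64 + 195.84 = 978.54
ΣP(t=0)Q(t=0) = 1.40×193 + 3.75×136 + 3.50×48 = 270.2 + 510 + 168 = 948.2
link = 978.54/948.2 = 1.031997
Link t=1→t=2:
ΣP(t=2)Q(t=1) = 1.48×216 + 4.39×163 + 4.33×40 = 319.68 + 715.57 + 173.2 = 1208.45
ΣP(t=1)Q(t=1) = 1.42×216 + 3.74×163 + 4.08×40 = 306.72 + 609.62 + 163.2 = 1079.54
link = 1208.45/1079.54 = 1.119412
Chained index = 100 × 1.031997 × 1.119412 = 115.5230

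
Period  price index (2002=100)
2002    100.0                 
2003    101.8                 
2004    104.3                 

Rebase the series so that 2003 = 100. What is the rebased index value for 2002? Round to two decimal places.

Rebased(2002) = 100.0 / 101.8 × 100 = 98.2318

98.23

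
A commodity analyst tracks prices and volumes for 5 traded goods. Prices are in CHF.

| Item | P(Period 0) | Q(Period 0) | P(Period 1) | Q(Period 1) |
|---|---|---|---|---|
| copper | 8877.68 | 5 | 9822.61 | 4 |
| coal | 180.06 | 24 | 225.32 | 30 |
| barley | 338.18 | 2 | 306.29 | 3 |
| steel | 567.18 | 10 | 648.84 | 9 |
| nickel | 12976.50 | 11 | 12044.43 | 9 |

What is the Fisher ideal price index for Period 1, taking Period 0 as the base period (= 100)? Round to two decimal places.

Laspeyres component (base-period weights):
ΣP(Period 1)Q(Period 0) = 9822.61×5 + 225.32×24 + 306.29×2 + 648.84×10 + 12044.43×11 = 49113.05 + 5407.68 + 612.58 + 6488.4 + 132488.73 = 194110.44
ΣP(Period 0)Q(Period 0) = 8877.68×5 + 180.06×24 + 338.18×2 + 567.18×10 + 12976.50×11 = 44388.4 + 4321.44 + 676.36 + 5671.8 + 142741.5 = 197799.5
L = 194110.44 / 197799.5 × 100 = 98.1349
Paasche component (current-period weights):
ΣP(Period 1)Q(Period 1) = 9822.61×4 + 225.32×30 + 306.29×3 + 648.84×9 + 12044.43×9 = 39290.44 + 6759.6 + 918.87 + 5839.56 + 108399.87 = 161208.34
ΣP(Period 0)Q(Period 1) = 8877.68×4 + 180.06×30 + 338.18×3 + 567.18×9 + 12976.50×9 = 35510.72 + 5401.8 + 1014.54 + 5104.62 + 116788.5 = 163820.18
P = 161208.34 / 163820.18 × 100 = 98.4057
Fisher = √(L × P) = √(98.1349 × 98.4057) = 98.2702

98.27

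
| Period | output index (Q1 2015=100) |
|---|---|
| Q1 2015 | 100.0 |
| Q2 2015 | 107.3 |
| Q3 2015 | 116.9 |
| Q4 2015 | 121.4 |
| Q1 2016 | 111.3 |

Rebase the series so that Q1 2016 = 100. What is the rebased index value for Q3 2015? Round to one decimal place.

105.0

Rebased(Q3 2015) = 116.9 / 111.3 × 100 = 105.0314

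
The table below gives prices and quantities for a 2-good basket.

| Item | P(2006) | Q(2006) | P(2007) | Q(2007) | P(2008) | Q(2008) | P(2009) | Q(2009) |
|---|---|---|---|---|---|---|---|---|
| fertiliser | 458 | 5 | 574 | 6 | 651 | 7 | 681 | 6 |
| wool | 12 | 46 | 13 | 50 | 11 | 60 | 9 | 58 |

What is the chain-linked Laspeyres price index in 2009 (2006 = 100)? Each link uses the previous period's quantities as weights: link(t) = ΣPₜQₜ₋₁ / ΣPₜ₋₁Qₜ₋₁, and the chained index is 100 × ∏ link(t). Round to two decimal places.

135.11

Link 2006→2007:
ΣP(2007)Q(2006) = 574×5 + 13×46 = 2870 + 598 = 3468
ΣP(2006)Q(2006) = 458×5 + 12×46 = 2290 + 552 = 2842
link = 3468/2842 = 1.220267
Link 2007→2008:
ΣP(2008)Q(2007) = 651×6 + 11×50 = 3906 + 550 = 4456
ΣP(2007)Q(2007) = 574×6 + 13×50 = 3444 + 650 = 4094
link = 4456/4094 = 1.088422
Link 2008→2009:
ΣP(2009)Q(2008) = 681×7 + 9×60 = 4767 + 540 = 5307
ΣP(2008)Q(2008) = 651×7 + 11×60 = 4557 + 660 = 5217
link = 5307/5217 = 1.017251
Chained index = 100 × 1.220267 × 1.088422 × 1.017251 = 135.1079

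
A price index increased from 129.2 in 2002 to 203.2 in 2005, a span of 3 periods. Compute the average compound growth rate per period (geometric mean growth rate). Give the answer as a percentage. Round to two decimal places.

16.29%

Growth factor = (203.2/129.2)^(1/3) = (1.572755)^(1/3) = 1.162930
Growth rate = 1.162930 − 1 = 0.162930 = 16.2930%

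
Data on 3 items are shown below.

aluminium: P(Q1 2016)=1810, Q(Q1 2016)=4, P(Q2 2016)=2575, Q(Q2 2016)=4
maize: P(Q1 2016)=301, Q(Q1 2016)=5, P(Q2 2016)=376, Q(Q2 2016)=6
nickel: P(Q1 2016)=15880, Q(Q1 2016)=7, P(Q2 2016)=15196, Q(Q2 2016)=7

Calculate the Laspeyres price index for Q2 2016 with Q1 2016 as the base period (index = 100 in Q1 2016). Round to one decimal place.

Laspeyres price index uses base-period quantities as weights.
ΣP(Q2 2016)·Q(Q1 2016) = 2575×4 + 376×5 + 15196×7 = 10300 + 1880 + 106372 = 118552
ΣP(Q1 2016)·Q(Q1 2016) = 1810×4 + 301×5 + 15880×7 = 7240 + 1505 + 111160 = 119905
Index = 118552 / 119905 × 100 = 98.8716

98.9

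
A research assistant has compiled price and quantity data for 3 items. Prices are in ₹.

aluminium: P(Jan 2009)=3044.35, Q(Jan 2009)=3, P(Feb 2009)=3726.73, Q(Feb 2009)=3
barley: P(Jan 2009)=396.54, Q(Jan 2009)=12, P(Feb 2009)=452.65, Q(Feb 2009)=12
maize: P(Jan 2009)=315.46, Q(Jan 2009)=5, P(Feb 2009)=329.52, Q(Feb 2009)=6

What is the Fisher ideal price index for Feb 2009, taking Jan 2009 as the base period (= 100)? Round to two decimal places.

Laspeyres component (base-period weights):
ΣP(Feb 2009)Q(Jan 2009) = 3726.73×3 + 452.65×12 + 329.52×5 = 11180.19 + 5431.8 + 1647.6 = 18259.59
ΣP(Jan 2009)Q(Jan 2009) = 3044.35×3 + 396.54×12 + 315.46×5 = 9133.05 + 4758.48 + 1577.3 = 15468.83
L = 18259.59 / 15468.83 × 100 = 118.0412
Paasche component (current-period weights):
ΣP(Feb 2009)Q(Feb 2009) = 3726.73×3 + 452.65×12 + 329.52×6 = 11180.19 + 5431.8 + 1977.12 = 18589.11
ΣP(Jan 2009)Q(Feb 2009) = 3044.35×3 + 396.54×12 + 315.46×6 = 9133.05 + 4758.48 + 1892.76 = 15784.29
P = 18589.11 / 15784.29 × 100 = 117.7697
Fisher = √(L × P) = √(118.0412 × 117.7697) = 117.9054

117.91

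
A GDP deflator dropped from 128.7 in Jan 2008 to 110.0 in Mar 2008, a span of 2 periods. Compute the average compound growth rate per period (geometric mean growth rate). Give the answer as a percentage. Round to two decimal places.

-7.55%

Growth factor = (110.0/128.7)^(1/2) = (0.854701)^(1/2) = 0.924500
Growth rate = 0.924500 − 1 = -0.075500 = -7.5500%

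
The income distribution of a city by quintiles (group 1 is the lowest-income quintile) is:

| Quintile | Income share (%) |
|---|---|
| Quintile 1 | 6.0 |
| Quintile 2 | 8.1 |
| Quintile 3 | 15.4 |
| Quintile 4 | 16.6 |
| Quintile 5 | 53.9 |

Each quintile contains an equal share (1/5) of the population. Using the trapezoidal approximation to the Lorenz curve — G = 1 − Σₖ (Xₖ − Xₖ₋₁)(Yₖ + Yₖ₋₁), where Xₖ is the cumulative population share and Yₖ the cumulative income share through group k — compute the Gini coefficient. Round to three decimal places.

0.417

Cumulative income shares Yₖ: 0.0600, 0.1410, 0.2950, 0.4610, 1.0000
Σ (Xₖ−Xₖ₋₁)(Yₖ+Yₖ₋₁) = (1/5)(0.0600+0.0000) + (1/5)(0.1410+0.0600) + (1/5)(0.2950+0.1410) + (1/5)(0.4610+0.2950) + (1/5)(1.0000+0.4610)
  = 0.0120 + 0.0402 + 0.0872 + 0.1512 + 0.2922 = 0.5828
G = 1 − 0.5828 = 0.4172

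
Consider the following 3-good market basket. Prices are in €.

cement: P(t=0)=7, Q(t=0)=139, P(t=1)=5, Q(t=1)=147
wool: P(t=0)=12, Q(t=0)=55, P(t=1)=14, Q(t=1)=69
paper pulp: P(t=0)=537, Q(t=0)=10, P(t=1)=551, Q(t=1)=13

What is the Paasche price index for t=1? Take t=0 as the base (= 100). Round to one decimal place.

Paasche price index uses current-period quantities as weights.
ΣP(t=1)·Q(t=1) = 5×147 + 14×69 + 551×13 = 735 + 966 + 7163 = 8864
ΣP(t=0)·Q(t=1) = 7×147 + 12×69 + 537×13 = 1029 + 828 + 6981 = 8838
Index = 8864 / 8838 × 100 = 100.2942

100.3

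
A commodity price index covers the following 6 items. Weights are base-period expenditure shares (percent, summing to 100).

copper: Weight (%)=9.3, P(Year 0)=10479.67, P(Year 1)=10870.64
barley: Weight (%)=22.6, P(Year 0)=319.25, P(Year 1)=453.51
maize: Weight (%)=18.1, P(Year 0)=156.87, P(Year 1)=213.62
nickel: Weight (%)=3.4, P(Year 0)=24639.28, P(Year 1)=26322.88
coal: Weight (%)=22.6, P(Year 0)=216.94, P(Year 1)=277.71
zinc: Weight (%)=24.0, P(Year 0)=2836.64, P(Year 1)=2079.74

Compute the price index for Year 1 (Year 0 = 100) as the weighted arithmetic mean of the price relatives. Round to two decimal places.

116.56

copper: 9.3 × (10870.64/10479.67) = 9.3 × 1.037307 = 9.6470
barley: 22.6 × (453.51/319.25) = 22.6 × 1.420548 = 32.1044
maize: 18.1 × (213.62/156.87) = 18.1 × 1.361765 = 24.6479
nickel: 3.4 × (26322.88/24639.28) = 3.4 × 1.068330 = 3.6323
coal: 22.6 × (277.71/216.94) = 22.6 × 1.280124 = 28.9308
zinc: 24.0 × (2079.74/2836.64) = 24.0 × 0.733170 = 17.5961
Index = Σ wᵢ·(p₁ᵢ/p₀ᵢ) = 9.6470 + 32.1044 + 24.6479 + 3.6323 + 28.9308 + 17.5961 = 116.5585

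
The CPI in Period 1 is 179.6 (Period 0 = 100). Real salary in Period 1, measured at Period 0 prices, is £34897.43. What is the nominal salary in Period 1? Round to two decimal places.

Nominal = Real × (Index/100) = 34897.43 × (179.6/100)
        = 34897.43 × 1.796 = 62675.7843

62675.78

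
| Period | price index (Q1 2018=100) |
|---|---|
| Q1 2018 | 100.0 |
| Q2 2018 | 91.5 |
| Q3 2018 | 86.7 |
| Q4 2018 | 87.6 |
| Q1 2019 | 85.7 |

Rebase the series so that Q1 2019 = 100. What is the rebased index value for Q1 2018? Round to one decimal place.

116.7

Rebased(Q1 2018) = 100.0 / 85.7 × 100 = 116.6861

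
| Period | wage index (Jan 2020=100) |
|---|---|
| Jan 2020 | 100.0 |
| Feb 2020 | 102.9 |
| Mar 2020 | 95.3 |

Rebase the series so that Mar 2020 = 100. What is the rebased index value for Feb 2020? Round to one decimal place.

Rebased(Feb 2020) = 102.9 / 95.3 × 100 = 107.9748

108.0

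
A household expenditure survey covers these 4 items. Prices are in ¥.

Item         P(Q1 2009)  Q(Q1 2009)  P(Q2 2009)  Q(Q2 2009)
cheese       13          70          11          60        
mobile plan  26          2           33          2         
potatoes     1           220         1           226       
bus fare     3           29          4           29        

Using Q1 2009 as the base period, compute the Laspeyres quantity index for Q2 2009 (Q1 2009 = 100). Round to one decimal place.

90.2

Laspeyres quantity index uses base-period prices as weights.
ΣP(Q1 2009)·Q(Q2 2009) = 13×60 + 26×2 + 1×226 + 3×29 = 780 + 52 + 226 + 87 = 1145
ΣP(Q1 2009)·Q(Q1 2009) = 13×70 + 26×2 + 1×220 + 3×29 = 910 + 52 + 220 + 87 = 1269
Index = 1145 / 1269 × 100 = 90.2285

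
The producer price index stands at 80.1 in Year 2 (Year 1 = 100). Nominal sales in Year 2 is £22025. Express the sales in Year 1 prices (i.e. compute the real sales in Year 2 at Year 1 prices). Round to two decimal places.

27496.88

Real = Nominal ÷ (Index/100) = 22025 ÷ (80.1/100)
     = 22025 ÷ 0.801 = 27496.8789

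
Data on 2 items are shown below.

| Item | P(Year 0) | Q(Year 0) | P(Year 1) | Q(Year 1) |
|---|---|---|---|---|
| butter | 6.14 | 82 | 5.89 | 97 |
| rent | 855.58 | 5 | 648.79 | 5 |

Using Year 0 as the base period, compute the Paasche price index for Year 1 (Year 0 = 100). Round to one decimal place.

78.3

Paasche price index uses current-period quantities as weights.
ΣP(Year 1)·Q(Year 1) = 5.89×97 + 648.79×5 = 571.33 + 3243.95 = 3815.28
ΣP(Year 0)·Q(Year 1) = 6.14×97 + 855.58×5 = 595.58 + 4277.9 = 4873.48
Index = 3815.28 / 4873.48 × 100 = 78.2866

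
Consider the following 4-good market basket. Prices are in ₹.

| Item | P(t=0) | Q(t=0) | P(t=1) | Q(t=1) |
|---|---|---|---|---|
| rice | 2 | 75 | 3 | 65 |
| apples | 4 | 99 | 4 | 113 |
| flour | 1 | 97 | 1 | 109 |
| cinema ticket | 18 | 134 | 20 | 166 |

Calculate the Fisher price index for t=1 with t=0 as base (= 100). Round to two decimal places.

Laspeyres component (base-period weights):
ΣP(t=1)Q(t=0) = 3×75 + 4×99 + 1×97 + 20×134 = 225 + 396 + 97 + 2680 = 3398
ΣP(t=0)Q(t=0) = 2×75 + 4×99 + 1×97 + 18×134 = 150 + 396 + 97 + 2412 = 3055
L = 3398 / 3055 × 100 = 111.2275
Paasche component (current-period weights):
ΣP(t=1)Q(t=1) = 3×65 + 4×113 + 1×109 + 20×166 = 195 + 452 + 109 + 3320 = 4076
ΣP(t=0)Q(t=1) = 2×65 + 4×113 + 1×109 + 18×166 = 130 + 452 + 109 + 2988 = 3679
P = 4076 / 3679 × 100 = 110.7910
Fisher = √(L × P) = √(111.2275 × 110.7910) = 111.0090

111.01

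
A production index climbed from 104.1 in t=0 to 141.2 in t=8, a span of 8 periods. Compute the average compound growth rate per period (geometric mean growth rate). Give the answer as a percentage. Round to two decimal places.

Growth factor = (141.2/104.1)^(1/8) = (1.356388)^(1/8) = 1.038838
Growth rate = 1.038838 − 1 = 0.038838 = 3.8838%

3.88%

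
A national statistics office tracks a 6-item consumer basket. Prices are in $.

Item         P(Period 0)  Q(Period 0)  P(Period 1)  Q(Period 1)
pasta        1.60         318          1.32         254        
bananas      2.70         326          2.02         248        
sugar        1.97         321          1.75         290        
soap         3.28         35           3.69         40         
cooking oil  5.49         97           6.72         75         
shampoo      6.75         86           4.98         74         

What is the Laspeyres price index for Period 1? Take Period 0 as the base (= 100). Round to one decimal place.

Laspeyres price index uses base-period quantities as weights.
ΣP(Period 1)·Q(Period 0) = 1.32×318 + 2.02×326 + 1.75×321 + 3.69×35 + 6.72×97 + 4.98×86 = 419.76 + 658.52 + 561.75 + 129.15 + 651.84 + 428.28 = 2849.3
ΣP(Period 0)·Q(Period 0) = 1.60×318 + 2.70×326 + 1.97×321 + 3.28×35 + 5.49×97 + 6.75×86 = 508.8 + 880.2 + 632.37 + 114.8 + 532.53 + 580.5 = 3249.2
Index = 2849.3 / 3249.2 × 100 = 87.6924

87.7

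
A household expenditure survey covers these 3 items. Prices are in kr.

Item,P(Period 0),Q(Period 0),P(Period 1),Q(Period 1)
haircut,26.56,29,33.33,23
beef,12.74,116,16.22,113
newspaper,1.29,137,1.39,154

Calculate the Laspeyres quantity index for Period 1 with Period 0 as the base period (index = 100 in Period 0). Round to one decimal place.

Laspeyres quantity index uses base-period prices as weights.
ΣP(Period 0)·Q(Period 1) = 26.56×23 + 12.74×113 + 1.29×154 = 610.88 + 1439.62 + 198.66 = 2249.16
ΣP(Period 0)·Q(Period 0) = 26.56×29 + 12.74×116 + 1.29×137 = 770.24 + 1477.84 + 176.73 = 2424.81
Index = 2249.16 / 2424.81 × 100 = 92.7561

92.8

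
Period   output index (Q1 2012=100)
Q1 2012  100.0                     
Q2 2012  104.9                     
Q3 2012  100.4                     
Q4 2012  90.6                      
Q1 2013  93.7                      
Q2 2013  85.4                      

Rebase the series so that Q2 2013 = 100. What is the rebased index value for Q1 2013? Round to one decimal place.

109.7

Rebased(Q1 2013) = 93.7 / 85.4 × 100 = 109.7190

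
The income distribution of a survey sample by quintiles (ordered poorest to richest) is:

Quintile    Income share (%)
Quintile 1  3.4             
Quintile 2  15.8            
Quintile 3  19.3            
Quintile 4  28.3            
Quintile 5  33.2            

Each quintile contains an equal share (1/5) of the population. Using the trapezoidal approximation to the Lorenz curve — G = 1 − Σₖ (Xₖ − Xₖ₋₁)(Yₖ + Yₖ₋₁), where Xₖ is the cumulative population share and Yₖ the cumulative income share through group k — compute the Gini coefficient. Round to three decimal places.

Cumulative income shares Yₖ: 0.0340, 0.1920, 0.3850, 0.6680, 1.0000
Σ (Xₖ−Xₖ₋₁)(Yₖ+Yₖ₋₁) = (1/5)(0.0340+0.0000) + (1/5)(0.1920+0.0340) + (1/5)(0.3850+0.1920) + (1/5)(0.6680+0.3850) + (1/5)(1.0000+0.6680)
  = 0.0068 + 0.0452 + 0.1154 + 0.2106 + 0.3336 = 0.7116
G = 1 − 0.7116 = 0.2884

0.288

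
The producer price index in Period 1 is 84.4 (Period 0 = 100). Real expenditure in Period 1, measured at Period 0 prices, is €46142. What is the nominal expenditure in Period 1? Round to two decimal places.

38943.85

Nominal = Real × (Index/100) = 46142 × (84.4/100)
        = 46142 × 0.844 = 38943.8480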